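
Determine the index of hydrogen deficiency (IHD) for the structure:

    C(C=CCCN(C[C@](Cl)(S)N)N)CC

1

Molecular formula from the SMILES: C9H20ClN3S.
DoU = (2C + 2 + N − H − X)/2 = (2·9 + 2 + 3 − 20 − 1)/2 = 2/2 = 1.
(Structurally: 0 ring(s) + 1 π bond(s) = 1.)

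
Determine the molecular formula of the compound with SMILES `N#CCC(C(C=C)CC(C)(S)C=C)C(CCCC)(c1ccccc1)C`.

Heavy atoms from the SMILES: 23 C, 1 N, 1 S.
Implicit hydrogens by atom environment:
  7 × C: 2 H each → 14
  5 × C (aromatic): 1 H each → 5
  4 × C: 1 H each → 4
  3 × C: 3 H each → 9
  3 × C: no H
  1 × C (aromatic): no H
  1 × N: no H
  1 × S: 1 H
  Total hydrogens = 33.
Molecular formula: C23H33NS

C23H33NS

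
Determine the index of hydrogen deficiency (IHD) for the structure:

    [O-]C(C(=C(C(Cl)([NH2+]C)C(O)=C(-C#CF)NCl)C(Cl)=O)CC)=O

Molecular formula from the SMILES: C12H12Cl3FN2O4.
DoU = (2C + 2 + N − H − X)/2 = (2·12 + 2 + 2 − 12 − 4)/2 = 12/2 = 6.
(Structurally: 0 ring(s) + 6 π bond(s) = 6.)

6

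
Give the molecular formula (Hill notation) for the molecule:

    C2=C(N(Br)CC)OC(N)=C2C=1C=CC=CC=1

C12H13BrN2O

Heavy atoms from the SMILES: 1 Br, 12 C, 2 N, 1 O.
Implicit hydrogens by atom environment:
  6 × C (aromatic): 1 H each → 6
  4 × C (aromatic): no H
  1 × Br: no H
  1 × C: 3 H
  1 × C: 2 H
  1 × N: 2 H
  1 × N: no H
  1 × O (aromatic): no H
  Total hydrogens = 13.
Molecular formula: C12H13BrN2O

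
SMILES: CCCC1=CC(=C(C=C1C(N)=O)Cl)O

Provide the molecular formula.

Heavy atoms from the SMILES: 10 C, 1 Cl, 1 N, 2 O.
Implicit hydrogens by atom environment:
  4 × C (aromatic): no H
  2 × C: 2 H each → 4
  2 × C (aromatic): 1 H each → 2
  1 × C: 3 H
  1 × C: no H
  1 × Cl: no H
  1 × N: 2 H
  1 × O: 1 H
  1 × O: no H
  Total hydrogens = 12.
Molecular formula: C10H12ClNO2

C10H12ClNO2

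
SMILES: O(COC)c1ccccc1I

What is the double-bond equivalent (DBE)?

4

Molecular formula from the SMILES: C8H9IO2.
DoU = (2C + 2 + N − H − X)/2 = (2·8 + 2 + 0 − 9 − 1)/2 = 8/2 = 4.
(Structurally: 1 ring(s) + 3 π bond(s) = 4.)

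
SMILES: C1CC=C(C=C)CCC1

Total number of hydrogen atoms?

Hydrogens are implicit in SMILES; fill each atom to its normal valence:
  6 × C: 2 H each → 12
  2 × C: 1 H each → 2
  1 × C: no H
  Total hydrogens = 14.

14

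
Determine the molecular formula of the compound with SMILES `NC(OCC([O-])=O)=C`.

Heavy atoms from the SMILES: 4 C, 1 N, 3 O.
Implicit hydrogens by atom environment:
  2 × C: 2 H each → 4
  2 × C: no H
  2 × O: no H
  1 × N: 2 H
  1 × O (charge -1): no H
  Total hydrogens = 6.
Net charge -1.
Molecular formula: C4H6NO3-

C4H6NO3-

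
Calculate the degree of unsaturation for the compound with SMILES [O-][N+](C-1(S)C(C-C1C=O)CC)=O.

Molecular formula from the SMILES: C7H11NO3S.
DoU = (2C + 2 + N − H − X)/2 = (2·7 + 2 + 1 − 11 − 0)/2 = 6/2 = 3.
(Structurally: 1 ring(s) + 2 π bond(s) = 3.)

3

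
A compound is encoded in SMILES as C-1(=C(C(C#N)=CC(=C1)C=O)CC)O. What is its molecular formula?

C10H9NO2

Heavy atoms from the SMILES: 10 C, 1 N, 2 O.
Implicit hydrogens by atom environment:
  4 × C (aromatic): no H
  2 × C (aromatic): 1 H each → 2
  1 × C: 3 H
  1 × C: 2 H
  1 × C: 1 H
  1 × C: no H
  1 × N: no H
  1 × O: 1 H
  1 × O: no H
  Total hydrogens = 9.
Molecular formula: C10H9NO2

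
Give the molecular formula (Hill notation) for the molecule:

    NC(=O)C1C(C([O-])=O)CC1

C6H8NO3-

Heavy atoms from the SMILES: 6 C, 1 N, 3 O.
Implicit hydrogens by atom environment:
  2 × C: 2 H each → 4
  2 × C: 1 H each → 2
  2 × C: no H
  2 × O: no H
  1 × N: 2 H
  1 × O (charge -1): no H
  Total hydrogens = 8.
Net charge -1.
Molecular formula: C6H8NO3-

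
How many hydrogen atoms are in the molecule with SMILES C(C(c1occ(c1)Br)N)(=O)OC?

8

Hydrogens are implicit in SMILES; fill each atom to its normal valence:
  2 × C (aromatic): 1 H each → 2
  2 × C (aromatic): no H
  2 × O: no H
  1 × Br: no H
  1 × C: 3 H
  1 × C: 1 H
  1 × C: no H
  1 × N: 2 H
  1 × O (aromatic): no H
  Total hydrogens = 8.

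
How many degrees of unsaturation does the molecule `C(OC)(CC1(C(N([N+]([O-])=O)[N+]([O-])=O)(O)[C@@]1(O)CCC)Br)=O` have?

Molecular formula from the SMILES: C9H14BrN3O8.
DoU = (2C + 2 + N − H − X)/2 = (2·9 + 2 + 3 − 14 − 1)/2 = 8/2 = 4.
(Structurally: 1 ring(s) + 3 π bond(s) = 4.)

4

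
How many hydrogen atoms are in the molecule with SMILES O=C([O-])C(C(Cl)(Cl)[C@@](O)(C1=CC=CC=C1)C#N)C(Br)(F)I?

7

Hydrogens are implicit in SMILES; fill each atom to its normal valence:
  5 × C (aromatic): 1 H each → 5
  5 × C: no H
  2 × Cl: no H
  1 × Br: no H
  1 × C: 1 H
  1 × C (aromatic): no H
  1 × F: no H
  1 × I: no H
  1 × N: no H
  1 × O: 1 H
  1 × O: no H
  1 × O (charge -1): no H
  Total hydrogens = 7.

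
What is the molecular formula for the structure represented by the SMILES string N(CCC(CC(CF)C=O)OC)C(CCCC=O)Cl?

Heavy atoms from the SMILES: 13 C, 1 Cl, 1 F, 1 N, 3 O.
Implicit hydrogens by atom environment:
  7 × C: 2 H each → 14
  5 × C: 1 H each → 5
  3 × O: no H
  1 × C: 3 H
  1 × Cl: no H
  1 × F: no H
  1 × N: 1 H
  Total hydrogens = 23.
Molecular formula: C13H23ClFNO3

C13H23ClFNO3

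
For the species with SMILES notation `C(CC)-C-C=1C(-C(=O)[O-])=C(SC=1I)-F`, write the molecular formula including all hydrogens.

Heavy atoms from the SMILES: 9 C, 1 F, 1 I, 2 O, 1 S.
Implicit hydrogens by atom environment:
  4 × C (aromatic): no H
  3 × C: 2 H each → 6
  1 × C: 3 H
  1 × C: no H
  1 × F: no H
  1 × I: no H
  1 × O: no H
  1 × O (charge -1): no H
  1 × S (aromatic): no H
  Total hydrogens = 9.
Net charge -1.
Molecular formula: C9H9FIO2S-

C9H9FIO2S-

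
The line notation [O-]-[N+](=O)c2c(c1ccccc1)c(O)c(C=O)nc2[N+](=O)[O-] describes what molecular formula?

C12H7N3O6

Heavy atoms from the SMILES: 12 C, 3 N, 6 O.
Implicit hydrogens by atom environment:
  6 × C (aromatic): no H
  5 × C (aromatic): 1 H each → 5
  3 × O: no H
  2 × N (charge +1): no H
  2 × O (charge -1): no H
  1 × C: 1 H
  1 × N (aromatic): no H
  1 × O: 1 H
  Total hydrogens = 7.
Molecular formula: C12H7N3O6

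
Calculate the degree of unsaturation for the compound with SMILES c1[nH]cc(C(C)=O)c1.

Molecular formula from the SMILES: C6H7NO.
DoU = (2C + 2 + N − H − X)/2 = (2·6 + 2 + 1 − 7 − 0)/2 = 8/2 = 4.
(Structurally: 1 ring(s) + 3 π bond(s) = 4.)

4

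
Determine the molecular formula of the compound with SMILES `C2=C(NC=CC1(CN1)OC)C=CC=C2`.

Heavy atoms from the SMILES: 11 C, 2 N, 1 O.
Implicit hydrogens by atom environment:
  5 × C (aromatic): 1 H each → 5
  2 × C: 1 H each → 2
  2 × N: 1 H each → 2
  1 × C: 3 H
  1 × C: 2 H
  1 × C: no H
  1 × C (aromatic): no H
  1 × O: no H
  Total hydrogens = 14.
Molecular formula: C11H14N2O

C11H14N2O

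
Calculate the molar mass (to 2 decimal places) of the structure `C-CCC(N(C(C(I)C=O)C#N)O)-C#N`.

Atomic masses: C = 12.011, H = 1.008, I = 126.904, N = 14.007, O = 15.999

321.12

Molecular formula: C9H12IN3O2.
M = 9×12.011 + 12×1.008 + 1×126.904 + 3×14.007 + 2×15.999 = 321.12 g/mol.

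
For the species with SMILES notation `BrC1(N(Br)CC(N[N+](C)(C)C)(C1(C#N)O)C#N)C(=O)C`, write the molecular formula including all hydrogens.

C11H16Br2N5O2+

Heavy atoms from the SMILES: 2 Br, 11 C, 5 N, 2 O.
Implicit hydrogens by atom environment:
  6 × C: no H
  4 × C: 3 H each → 12
  3 × N: no H
  2 × Br: no H
  1 × C: 2 H
  1 × N: 1 H
  1 × N (charge +1): no H
  1 × O: 1 H
  1 × O: no H
  Total hydrogens = 16.
Net charge +1.
Molecular formula: C11H16Br2N5O2+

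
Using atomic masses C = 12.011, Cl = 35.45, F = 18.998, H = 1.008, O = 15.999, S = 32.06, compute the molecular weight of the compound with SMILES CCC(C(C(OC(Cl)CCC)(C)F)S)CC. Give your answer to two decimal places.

270.83

Molecular formula: C12H24ClFOS.
M = 12×12.011 + 1×35.45 + 1×18.998 + 24×1.008 + 1×15.999 + 1×32.06 = 270.83 g/mol.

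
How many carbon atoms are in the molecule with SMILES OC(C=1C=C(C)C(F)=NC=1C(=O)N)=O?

8

The symbol for carbon appears 8 times in the SMILES.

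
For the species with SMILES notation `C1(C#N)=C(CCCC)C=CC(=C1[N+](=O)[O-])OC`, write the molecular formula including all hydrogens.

C12H14N2O3

Heavy atoms from the SMILES: 12 C, 2 N, 3 O.
Implicit hydrogens by atom environment:
  4 × C (aromatic): no H
  3 × C: 2 H each → 6
  2 × C: 3 H each → 6
  2 × C (aromatic): 1 H each → 2
  2 × O: no H
  1 × C: no H
  1 × N (charge +1): no H
  1 × N: no H
  1 × O (charge -1): no H
  Total hydrogens = 14.
Molecular formula: C12H14N2O3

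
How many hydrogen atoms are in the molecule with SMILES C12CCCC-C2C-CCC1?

Hydrogens are implicit in SMILES; fill each atom to its normal valence:
  8 × C: 2 H each → 16
  2 × C: 1 H each → 2
  Total hydrogens = 18.

18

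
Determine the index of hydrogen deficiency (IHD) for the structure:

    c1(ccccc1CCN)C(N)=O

5

Molecular formula from the SMILES: C9H12N2O.
DoU = (2C + 2 + N − H − X)/2 = (2·9 + 2 + 2 − 12 − 0)/2 = 10/2 = 5.
(Structurally: 1 ring(s) + 4 π bond(s) = 5.)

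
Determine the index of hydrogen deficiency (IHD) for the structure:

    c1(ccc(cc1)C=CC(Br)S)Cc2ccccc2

Molecular formula from the SMILES: C16H15BrS.
DoU = (2C + 2 + N − H − X)/2 = (2·16 + 2 + 0 − 15 − 1)/2 = 18/2 = 9.
(Structurally: 2 ring(s) + 7 π bond(s) = 9.)

9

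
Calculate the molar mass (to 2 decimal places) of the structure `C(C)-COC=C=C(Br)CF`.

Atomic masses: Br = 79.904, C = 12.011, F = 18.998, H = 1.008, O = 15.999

209.06

Molecular formula: C7H10BrFO.
M = 1×79.904 + 7×12.011 + 1×18.998 + 10×1.008 + 1×15.999 = 209.06 g/mol.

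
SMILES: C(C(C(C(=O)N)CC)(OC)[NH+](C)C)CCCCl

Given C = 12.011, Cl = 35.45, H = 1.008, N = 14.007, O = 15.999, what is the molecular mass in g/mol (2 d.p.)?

265.80

Molecular formula: C12H26ClN2O2+.
M = 12×12.011 + 1×35.45 + 26×1.008 + 2×14.007 + 2×15.999 = 265.80 g/mol.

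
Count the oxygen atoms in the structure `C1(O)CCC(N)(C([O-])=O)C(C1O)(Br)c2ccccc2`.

4

The symbol for oxygen appears 4 times in the SMILES.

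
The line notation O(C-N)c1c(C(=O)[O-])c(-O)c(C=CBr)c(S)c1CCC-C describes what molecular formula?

C14H17BrNO4S-

Heavy atoms from the SMILES: 1 Br, 14 C, 1 N, 4 O, 1 S.
Implicit hydrogens by atom environment:
  6 × C (aromatic): no H
  4 × C: 2 H each → 8
  2 × C: 1 H each → 2
  2 × O: no H
  1 × Br: no H
  1 × C: 3 H
  1 × C: no H
  1 × N: 2 H
  1 × O: 1 H
  1 × O (charge -1): no H
  1 × S: 1 H
  Total hydrogens = 17.
Net charge -1.
Molecular formula: C14H17BrNO4S-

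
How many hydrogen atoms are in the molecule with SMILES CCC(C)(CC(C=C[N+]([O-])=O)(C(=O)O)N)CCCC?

Hydrogens are implicit in SMILES; fill each atom to its normal valence:
  5 × C: 2 H each → 10
  3 × C: 3 H each → 9
  3 × C: no H
  2 × C: 1 H each → 2
  2 × O: no H
  1 × N: 2 H
  1 × N (charge +1): no H
  1 × O: 1 H
  1 × O (charge -1): no H
  Total hydrogens = 24.

24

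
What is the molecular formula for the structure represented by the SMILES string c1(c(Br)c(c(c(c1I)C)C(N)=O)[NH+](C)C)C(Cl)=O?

C11H12BrClIN2O2+

Heavy atoms from the SMILES: 1 Br, 11 C, 1 Cl, 1 I, 2 N, 2 O.
Implicit hydrogens by atom environment:
  6 × C (aromatic): no H
  3 × C: 3 H each → 9
  2 × C: no H
  2 × O: no H
  1 × Br: no H
  1 × Cl: no H
  1 × I: no H
  1 × N: 2 H
  1 × N (charge +1): 1 H
  Total hydrogens = 12.
Net charge +1.
Molecular formula: C11H12BrClIN2O2+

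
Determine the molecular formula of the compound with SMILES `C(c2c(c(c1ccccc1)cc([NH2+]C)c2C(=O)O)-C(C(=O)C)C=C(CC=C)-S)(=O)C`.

Heavy atoms from the SMILES: 24 C, 1 N, 4 O, 1 S.
Implicit hydrogens by atom environment:
  6 × C (aromatic): 1 H each → 6
  6 × C (aromatic): no H
  4 × C: no H
  3 × C: 3 H each → 9
  3 × C: 1 H each → 3
  3 × O: no H
  2 × C: 2 H each → 4
  1 × N (charge +1): 2 H
  1 × O: 1 H
  1 × S: 1 H
  Total hydrogens = 26.
Net charge +1.
Molecular formula: C24H26NO4S+

C24H26NO4S+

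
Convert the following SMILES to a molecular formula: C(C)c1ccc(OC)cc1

Heavy atoms from the SMILES: 9 C, 1 O.
Implicit hydrogens by atom environment:
  4 × C (aromatic): 1 H each → 4
  2 × C: 3 H each → 6
  2 × C (aromatic): no H
  1 × C: 2 H
  1 × O: no H
  Total hydrogens = 12.
Molecular formula: C9H12O

C9H12O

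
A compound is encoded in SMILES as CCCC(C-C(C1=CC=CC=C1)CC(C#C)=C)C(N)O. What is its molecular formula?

Heavy atoms from the SMILES: 18 C, 1 N, 1 O.
Implicit hydrogens by atom environment:
  5 × C: 2 H each → 10
  5 × C (aromatic): 1 H each → 5
  4 × C: 1 H each → 4
  2 × C: no H
  1 × C: 3 H
  1 × C (aromatic): no H
  1 × N: 2 H
  1 × O: 1 H
  Total hydrogens = 25.
Molecular formula: C18H25NO

C18H25NO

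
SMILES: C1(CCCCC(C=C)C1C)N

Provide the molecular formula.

C10H19N

Heavy atoms from the SMILES: 10 C, 1 N.
Implicit hydrogens by atom environment:
  5 × C: 2 H each → 10
  4 × C: 1 H each → 4
  1 × C: 3 H
  1 × N: 2 H
  Total hydrogens = 19.
Molecular formula: C10H19N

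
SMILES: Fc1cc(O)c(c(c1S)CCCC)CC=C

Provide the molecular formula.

Heavy atoms from the SMILES: 13 C, 1 F, 1 O, 1 S.
Implicit hydrogens by atom environment:
  5 × C: 2 H each → 10
  5 × C (aromatic): no H
  1 × C: 3 H
  1 × C (aromatic): 1 H
  1 × C: 1 H
  1 × F: no H
  1 × O: 1 H
  1 × S: 1 H
  Total hydrogens = 17.
Molecular formula: C13H17FOS

C13H17FOS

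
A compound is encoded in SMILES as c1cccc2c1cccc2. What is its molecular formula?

Heavy atoms from the SMILES: 10 C.
Implicit hydrogens by atom environment:
  8 × C (aromatic): 1 H each → 8
  2 × C (aromatic): no H
  Total hydrogens = 8.
Molecular formula: C10H8

C10H8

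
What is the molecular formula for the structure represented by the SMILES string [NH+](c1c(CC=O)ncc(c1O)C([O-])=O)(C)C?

Heavy atoms from the SMILES: 10 C, 2 N, 4 O.
Implicit hydrogens by atom environment:
  4 × C (aromatic): no H
  2 × C: 3 H each → 6
  2 × O: no H
  1 × C: 2 H
  1 × C (aromatic): 1 H
  1 × C: 1 H
  1 × C: no H
  1 × N (charge +1): 1 H
  1 × N (aromatic): no H
  1 × O: 1 H
  1 × O (charge -1): no H
  Total hydrogens = 12.
Molecular formula: C10H12N2O4

C10H12N2O4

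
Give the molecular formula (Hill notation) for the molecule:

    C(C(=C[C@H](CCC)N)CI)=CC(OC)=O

C11H18INO2

Heavy atoms from the SMILES: 11 C, 1 I, 1 N, 2 O.
Implicit hydrogens by atom environment:
  4 × C: 1 H each → 4
  3 × C: 2 H each → 6
  2 × C: 3 H each → 6
  2 × C: no H
  2 × O: no H
  1 × I: no H
  1 × N: 2 H
  Total hydrogens = 18.
Molecular formula: C11H18INO2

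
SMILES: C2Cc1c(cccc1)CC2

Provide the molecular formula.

Heavy atoms from the SMILES: 10 C.
Implicit hydrogens by atom environment:
  4 × C: 2 H each → 8
  4 × C (aromatic): 1 H each → 4
  2 × C (aromatic): no H
  Total hydrogens = 12.
Molecular formula: C10H12

C10H12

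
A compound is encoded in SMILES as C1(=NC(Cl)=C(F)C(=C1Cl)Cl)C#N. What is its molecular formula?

Heavy atoms from the SMILES: 6 C, 3 Cl, 1 F, 2 N.
Implicit hydrogens by atom environment:
  5 × C (aromatic): no H
  3 × Cl: no H
  1 × C: no H
  1 × F: no H
  1 × N (aromatic): no H
  1 × N: no H
  Total hydrogens = 0.
Molecular formula: C6Cl3FN2

C6Cl3FN2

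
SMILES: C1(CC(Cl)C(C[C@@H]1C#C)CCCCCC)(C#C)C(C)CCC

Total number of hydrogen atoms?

33

Hydrogens are implicit in SMILES; fill each atom to its normal valence:
  9 × C: 2 H each → 18
  6 × C: 1 H each → 6
  3 × C: 3 H each → 9
  3 × C: no H
  1 × Cl: no H
  Total hydrogens = 33.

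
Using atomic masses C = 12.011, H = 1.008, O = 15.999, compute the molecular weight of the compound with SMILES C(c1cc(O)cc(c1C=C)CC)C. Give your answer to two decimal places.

Molecular formula: C12H16O.
M = 12×12.011 + 16×1.008 + 1×15.999 = 176.26 g/mol.

176.26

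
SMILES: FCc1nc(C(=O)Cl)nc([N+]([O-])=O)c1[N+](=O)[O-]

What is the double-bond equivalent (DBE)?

7

Molecular formula from the SMILES: C6H2ClFN4O5.
DoU = (2C + 2 + N − H − X)/2 = (2·6 + 2 + 4 − 2 − 2)/2 = 14/2 = 7.
(Structurally: 1 ring(s) + 6 π bond(s) = 7.)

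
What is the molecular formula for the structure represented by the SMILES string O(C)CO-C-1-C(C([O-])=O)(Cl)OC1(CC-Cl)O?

C8H11Cl2O6-

Heavy atoms from the SMILES: 8 C, 2 Cl, 6 O.
Implicit hydrogens by atom environment:
  4 × O: no H
  3 × C: 2 H each → 6
  3 × C: no H
  2 × Cl: no H
  1 × C: 3 H
  1 × C: 1 H
  1 × O: 1 H
  1 × O (charge -1): no H
  Total hydrogens = 11.
Net charge -1.
Molecular formula: C8H11Cl2O6-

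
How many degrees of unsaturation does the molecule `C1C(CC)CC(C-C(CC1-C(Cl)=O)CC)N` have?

2

Molecular formula from the SMILES: C13H24ClNO.
DoU = (2C + 2 + N − H − X)/2 = (2·13 + 2 + 1 − 24 − 1)/2 = 4/2 = 2.
(Structurally: 1 ring(s) + 1 π bond(s) = 2.)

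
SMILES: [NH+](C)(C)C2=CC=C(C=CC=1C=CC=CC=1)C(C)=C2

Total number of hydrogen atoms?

Hydrogens are implicit in SMILES; fill each atom to its normal valence:
  8 × C (aromatic): 1 H each → 8
  4 × C (aromatic): no H
  3 × C: 3 H each → 9
  2 × C: 1 H each → 2
  1 × N (charge +1): 1 H
  Total hydrogens = 20.

20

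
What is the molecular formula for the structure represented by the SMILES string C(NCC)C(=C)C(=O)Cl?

Heavy atoms from the SMILES: 6 C, 1 Cl, 1 N, 1 O.
Implicit hydrogens by atom environment:
  3 × C: 2 H each → 6
  2 × C: no H
  1 × C: 3 H
  1 × Cl: no H
  1 × N: 1 H
  1 × O: no H
  Total hydrogens = 10.
Molecular formula: C6H10ClNO

C6H10ClNO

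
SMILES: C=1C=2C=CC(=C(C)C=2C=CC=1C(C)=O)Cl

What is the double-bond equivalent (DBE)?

8

Molecular formula from the SMILES: C13H11ClO.
DoU = (2C + 2 + N − H − X)/2 = (2·13 + 2 + 0 − 11 − 1)/2 = 16/2 = 8.
(Structurally: 2 ring(s) + 6 π bond(s) = 8.)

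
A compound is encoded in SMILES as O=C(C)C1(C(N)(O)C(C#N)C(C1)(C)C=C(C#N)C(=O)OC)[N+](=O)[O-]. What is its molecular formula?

C14H16N4O6

Heavy atoms from the SMILES: 14 C, 4 N, 6 O.
Implicit hydrogens by atom environment:
  8 × C: no H
  4 × O: no H
  3 × C: 3 H each → 9
  2 × C: 1 H each → 2
  2 × N: no H
  1 × C: 2 H
  1 × N: 2 H
  1 × N (charge +1): no H
  1 × O: 1 H
  1 × O (charge -1): no H
  Total hydrogens = 16.
Molecular formula: C14H16N4O6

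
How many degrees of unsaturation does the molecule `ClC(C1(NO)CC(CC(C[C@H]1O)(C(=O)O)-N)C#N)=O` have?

Molecular formula from the SMILES: C10H14ClN3O5.
DoU = (2C + 2 + N − H − X)/2 = (2·10 + 2 + 3 − 14 − 1)/2 = 10/2 = 5.
(Structurally: 1 ring(s) + 4 π bond(s) = 5.)

5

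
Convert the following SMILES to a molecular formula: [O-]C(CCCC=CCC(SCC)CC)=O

Heavy atoms from the SMILES: 12 C, 2 O, 1 S.
Implicit hydrogens by atom environment:
  6 × C: 2 H each → 12
  3 × C: 1 H each → 3
  2 × C: 3 H each → 6
  1 × C: no H
  1 × O: no H
  1 × O (charge -1): no H
  1 × S: no H
  Total hydrogens = 21.
Net charge -1.
Molecular formula: C12H21O2S-

C12H21O2S-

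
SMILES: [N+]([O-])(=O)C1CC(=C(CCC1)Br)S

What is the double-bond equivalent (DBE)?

3

Molecular formula from the SMILES: C7H10BrNO2S.
DoU = (2C + 2 + N − H − X)/2 = (2·7 + 2 + 1 − 10 − 1)/2 = 6/2 = 3.
(Structurally: 1 ring(s) + 2 π bond(s) = 3.)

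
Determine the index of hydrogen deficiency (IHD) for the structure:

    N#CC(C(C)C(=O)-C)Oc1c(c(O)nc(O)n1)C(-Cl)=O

8

Molecular formula from the SMILES: C11H10ClN3O5.
DoU = (2C + 2 + N − H − X)/2 = (2·11 + 2 + 3 − 10 − 1)/2 = 16/2 = 8.
(Structurally: 1 ring(s) + 7 π bond(s) = 8.)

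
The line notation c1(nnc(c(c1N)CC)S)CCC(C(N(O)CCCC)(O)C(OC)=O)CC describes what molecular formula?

C18H32N4O4S

Heavy atoms from the SMILES: 18 C, 4 N, 4 O, 1 S.
Implicit hydrogens by atom environment:
  7 × C: 2 H each → 14
  4 × C: 3 H each → 12
  4 × C (aromatic): no H
  2 × C: no H
  2 × N (aromatic): no H
  2 × O: 1 H each → 2
  2 × O: no H
  1 × C: 1 H
  1 × N: 2 H
  1 × N: no H
  1 × S: 1 H
  Total hydrogens = 32.
Molecular formula: C18H32N4O4S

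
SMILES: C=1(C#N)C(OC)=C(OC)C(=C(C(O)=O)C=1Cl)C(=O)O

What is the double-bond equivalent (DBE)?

Molecular formula from the SMILES: C11H8ClNO6.
DoU = (2C + 2 + N − H − X)/2 = (2·11 + 2 + 1 − 8 − 1)/2 = 16/2 = 8.
(Structurally: 1 ring(s) + 7 π bond(s) = 8.)

8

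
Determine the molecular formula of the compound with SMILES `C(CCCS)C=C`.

C6H12S

Heavy atoms from the SMILES: 6 C, 1 S.
Implicit hydrogens by atom environment:
  5 × C: 2 H each → 10
  1 × C: 1 H
  1 × S: 1 H
  Total hydrogens = 12.
Molecular formula: C6H12S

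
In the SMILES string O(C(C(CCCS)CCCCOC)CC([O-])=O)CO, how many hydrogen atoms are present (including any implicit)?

25

Hydrogens are implicit in SMILES; fill each atom to its normal valence:
  9 × C: 2 H each → 18
  3 × O: no H
  2 × C: 1 H each → 2
  1 × C: 3 H
  1 × C: no H
  1 × O: 1 H
  1 × O (charge -1): no H
  1 × S: 1 H
  Total hydrogens = 25.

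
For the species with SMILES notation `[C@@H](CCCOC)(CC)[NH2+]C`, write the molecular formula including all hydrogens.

Heavy atoms from the SMILES: 8 C, 1 N, 1 O.
Implicit hydrogens by atom environment:
  4 × C: 2 H each → 8
  3 × C: 3 H each → 9
  1 × C: 1 H
  1 × N (charge +1): 2 H
  1 × O: no H
  Total hydrogens = 20.
Net charge +1.
Molecular formula: C8H20NO+

C8H20NO+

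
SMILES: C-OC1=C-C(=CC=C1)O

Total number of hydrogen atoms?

Hydrogens are implicit in SMILES; fill each atom to its normal valence:
  4 × C (aromatic): 1 H each → 4
  2 × C (aromatic): no H
  1 × C: 3 H
  1 × O: 1 H
  1 × O: no H
  Total hydrogens = 8.

8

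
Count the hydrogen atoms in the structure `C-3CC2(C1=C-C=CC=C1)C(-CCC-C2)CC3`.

Hydrogens are implicit in SMILES; fill each atom to its normal valence:
  8 × C: 2 H each → 16
  5 × C (aromatic): 1 H each → 5
  1 × C: 1 H
  1 × C: no H
  1 × C (aromatic): no H
  Total hydrogens = 22.

22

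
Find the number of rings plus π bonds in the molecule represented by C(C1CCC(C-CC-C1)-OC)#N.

3

Molecular formula from the SMILES: C10H17NO.
DoU = (2C + 2 + N − H − X)/2 = (2·10 + 2 + 1 − 17 − 0)/2 = 6/2 = 3.
(Structurally: 1 ring(s) + 2 π bond(s) = 3.)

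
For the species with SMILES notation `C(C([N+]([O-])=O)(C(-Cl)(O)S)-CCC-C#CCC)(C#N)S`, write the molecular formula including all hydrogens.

C11H15ClN2O3S2

Heavy atoms from the SMILES: 11 C, 1 Cl, 2 N, 3 O, 2 S.
Implicit hydrogens by atom environment:
  5 × C: no H
  4 × C: 2 H each → 8
  2 × S: 1 H each → 2
  1 × C: 3 H
  1 × C: 1 H
  1 × Cl: no H
  1 × N (charge +1): no H
  1 × N: no H
  1 × O: 1 H
  1 × O: no H
  1 × O (charge -1): no H
  Total hydrogens = 15.
Molecular formula: C11H15ClN2O3S2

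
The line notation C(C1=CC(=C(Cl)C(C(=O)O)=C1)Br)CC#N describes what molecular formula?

Heavy atoms from the SMILES: 1 Br, 10 C, 1 Cl, 1 N, 2 O.
Implicit hydrogens by atom environment:
  4 × C (aromatic): no H
  2 × C: 2 H each → 4
  2 × C (aromatic): 1 H each → 2
  2 × C: no H
  1 × Br: no H
  1 × Cl: no H
  1 × N: no H
  1 × O: 1 H
  1 × O: no H
  Total hydrogens = 7.
Molecular formula: C10H7BrClNO2

C10H7BrClNO2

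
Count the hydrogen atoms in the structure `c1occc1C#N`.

Hydrogens are implicit in SMILES; fill each atom to its normal valence:
  3 × C (aromatic): 1 H each → 3
  1 × C (aromatic): no H
  1 × C: no H
  1 × N: no H
  1 × O (aromatic): no H
  Total hydrogens = 3.

3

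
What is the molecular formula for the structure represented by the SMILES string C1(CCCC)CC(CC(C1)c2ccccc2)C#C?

Heavy atoms from the SMILES: 18 C.
Implicit hydrogens by atom environment:
  6 × C: 2 H each → 12
  5 × C (aromatic): 1 H each → 5
  4 × C: 1 H each → 4
  1 × C: 3 H
  1 × C: no H
  1 × C (aromatic): no H
  Total hydrogens = 24.
Molecular formula: C18H24

C18H24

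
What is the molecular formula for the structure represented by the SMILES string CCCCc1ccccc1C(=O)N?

Heavy atoms from the SMILES: 11 C, 1 N, 1 O.
Implicit hydrogens by atom environment:
  4 × C (aromatic): 1 H each → 4
  3 × C: 2 H each → 6
  2 × C (aromatic): no H
  1 × C: 3 H
  1 × C: no H
  1 × N: 2 H
  1 × O: no H
  Total hydrogens = 15.
Molecular formula: C11H15NO

C11H15NO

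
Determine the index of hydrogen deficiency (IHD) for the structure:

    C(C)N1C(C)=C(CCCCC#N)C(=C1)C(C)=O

6

Molecular formula from the SMILES: C14H20N2O.
DoU = (2C + 2 + N − H − X)/2 = (2·14 + 2 + 2 − 20 − 0)/2 = 12/2 = 6.
(Structurally: 1 ring(s) + 5 π bond(s) = 6.)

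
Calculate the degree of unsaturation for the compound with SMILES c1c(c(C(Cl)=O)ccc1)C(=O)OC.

Molecular formula from the SMILES: C9H7ClO3.
DoU = (2C + 2 + N − H − X)/2 = (2·9 + 2 + 0 − 7 − 1)/2 = 12/2 = 6.
(Structurally: 1 ring(s) + 5 π bond(s) = 6.)

6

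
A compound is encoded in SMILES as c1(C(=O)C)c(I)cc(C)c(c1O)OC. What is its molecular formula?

C10H11IO3

Heavy atoms from the SMILES: 10 C, 1 I, 3 O.
Implicit hydrogens by atom environment:
  5 × C (aromatic): no H
  3 × C: 3 H each → 9
  2 × O: no H
  1 × C (aromatic): 1 H
  1 × C: no H
  1 × I: no H
  1 × O: 1 H
  Total hydrogens = 11.
Molecular formula: C10H11IO3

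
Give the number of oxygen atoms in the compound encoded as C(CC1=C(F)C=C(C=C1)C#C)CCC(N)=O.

1

The symbol for oxygen appears 1 time in the SMILES.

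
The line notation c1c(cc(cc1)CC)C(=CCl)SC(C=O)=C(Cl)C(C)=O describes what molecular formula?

Heavy atoms from the SMILES: 15 C, 2 Cl, 2 O, 1 S.
Implicit hydrogens by atom environment:
  4 × C (aromatic): 1 H each → 4
  4 × C: no H
  2 × C: 3 H each → 6
  2 × C: 1 H each → 2
  2 × C (aromatic): no H
  2 × Cl: no H
  2 × O: no H
  1 × C: 2 H
  1 × S: no H
  Total hydrogens = 14.
Molecular formula: C15H14Cl2O2S

C15H14Cl2O2S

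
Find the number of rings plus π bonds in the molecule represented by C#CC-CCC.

2

Molecular formula from the SMILES: C6H10.
DoU = (2C + 2 + N − H − X)/2 = (2·6 + 2 + 0 − 10 − 0)/2 = 4/2 = 2.
(Structurally: 0 ring(s) + 2 π bond(s) = 2.)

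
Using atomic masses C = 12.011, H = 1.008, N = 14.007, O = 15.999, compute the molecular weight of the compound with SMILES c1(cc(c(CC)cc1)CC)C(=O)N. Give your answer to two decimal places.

177.25

Molecular formula: C11H15NO.
M = 11×12.011 + 15×1.008 + 1×14.007 + 1×15.999 = 177.25 g/mol.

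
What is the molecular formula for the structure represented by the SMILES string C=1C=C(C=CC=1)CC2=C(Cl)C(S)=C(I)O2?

Heavy atoms from the SMILES: 11 C, 1 Cl, 1 I, 1 O, 1 S.
Implicit hydrogens by atom environment:
  5 × C (aromatic): 1 H each → 5
  5 × C (aromatic): no H
  1 × C: 2 H
  1 × Cl: no H
  1 × I: no H
  1 × O (aromatic): no H
  1 × S: 1 H
  Total hydrogens = 8.
Molecular formula: C11H8ClIOS

C11H8ClIOS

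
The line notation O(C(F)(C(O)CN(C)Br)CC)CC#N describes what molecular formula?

C8H14BrFN2O2

Heavy atoms from the SMILES: 1 Br, 8 C, 1 F, 2 N, 2 O.
Implicit hydrogens by atom environment:
  3 × C: 2 H each → 6
  2 × C: 3 H each → 6
  2 × C: no H
  2 × N: no H
  1 × Br: no H
  1 × C: 1 H
  1 × F: no H
  1 × O: 1 H
  1 × O: no H
  Total hydrogens = 14.
Molecular formula: C8H14BrFN2O2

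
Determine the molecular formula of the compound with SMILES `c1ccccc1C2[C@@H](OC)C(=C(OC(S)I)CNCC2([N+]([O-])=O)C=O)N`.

C16H20IN3O5S

Heavy atoms from the SMILES: 16 C, 1 I, 3 N, 5 O, 1 S.
Implicit hydrogens by atom environment:
  5 × C (aromatic): 1 H each → 5
  4 × C: 1 H each → 4
  4 × O: no H
  3 × C: no H
  2 × C: 2 H each → 4
  1 × C: 3 H
  1 × C (aromatic): no H
  1 × I: no H
  1 × N: 2 H
  1 × N: 1 H
  1 × N (charge +1): no H
  1 × O (charge -1): no H
  1 × S: 1 H
  Total hydrogens = 20.
Molecular formula: C16H20IN3O5S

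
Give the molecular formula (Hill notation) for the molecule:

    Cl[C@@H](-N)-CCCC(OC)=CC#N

C8H13ClN2O

Heavy atoms from the SMILES: 8 C, 1 Cl, 2 N, 1 O.
Implicit hydrogens by atom environment:
  3 × C: 2 H each → 6
  2 × C: 1 H each → 2
  2 × C: no H
  1 × C: 3 H
  1 × Cl: no H
  1 × N: 2 H
  1 × N: no H
  1 × O: no H
  Total hydrogens = 13.
Molecular formula: C8H13ClN2O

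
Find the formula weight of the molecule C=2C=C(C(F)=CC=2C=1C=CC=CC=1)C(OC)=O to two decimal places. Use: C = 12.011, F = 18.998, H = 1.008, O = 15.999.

Molecular formula: C14H11FO2.
M = 14×12.011 + 1×18.998 + 11×1.008 + 2×15.999 = 230.24 g/mol.

230.24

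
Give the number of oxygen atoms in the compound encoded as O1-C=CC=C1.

1

The symbol for oxygen appears 1 time in the SMILES.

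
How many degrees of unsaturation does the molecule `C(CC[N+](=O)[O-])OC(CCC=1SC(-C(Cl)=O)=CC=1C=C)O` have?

Molecular formula from the SMILES: C13H16ClNO5S.
DoU = (2C + 2 + N − H − X)/2 = (2·13 + 2 + 1 − 16 − 1)/2 = 12/2 = 6.
(Structurally: 1 ring(s) + 5 π bond(s) = 6.)

6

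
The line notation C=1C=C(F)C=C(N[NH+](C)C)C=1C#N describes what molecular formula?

Heavy atoms from the SMILES: 9 C, 1 F, 3 N.
Implicit hydrogens by atom environment:
  3 × C (aromatic): 1 H each → 3
  3 × C (aromatic): no H
  2 × C: 3 H each → 6
  1 × C: no H
  1 × F: no H
  1 × N: 1 H
  1 × N (charge +1): 1 H
  1 × N: no H
  Total hydrogens = 11.
Net charge +1.
Molecular formula: C9H11FN3+

C9H11FN3+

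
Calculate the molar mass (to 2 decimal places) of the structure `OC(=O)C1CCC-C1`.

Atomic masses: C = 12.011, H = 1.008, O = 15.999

Molecular formula: C6H10O2.
M = 6×12.011 + 10×1.008 + 2×15.999 = 114.14 g/mol.

114.14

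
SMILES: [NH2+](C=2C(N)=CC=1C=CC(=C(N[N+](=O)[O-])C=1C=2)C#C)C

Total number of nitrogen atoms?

4

The symbol for nitrogen appears 4 times in the SMILES.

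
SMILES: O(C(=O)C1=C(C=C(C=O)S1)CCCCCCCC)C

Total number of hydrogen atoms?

22

Hydrogens are implicit in SMILES; fill each atom to its normal valence:
  7 × C: 2 H each → 14
  3 × C (aromatic): no H
  3 × O: no H
  2 × C: 3 H each → 6
  1 × C (aromatic): 1 H
  1 × C: 1 H
  1 × C: no H
  1 × S (aromatic): no H
  Total hydrogens = 22.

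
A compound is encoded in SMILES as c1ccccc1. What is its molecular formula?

Heavy atoms from the SMILES: 6 C.
Implicit hydrogens by atom environment:
  6 × C (aromatic): 1 H each → 6
  Total hydrogens = 6.
Molecular formula: C6H6

C6H6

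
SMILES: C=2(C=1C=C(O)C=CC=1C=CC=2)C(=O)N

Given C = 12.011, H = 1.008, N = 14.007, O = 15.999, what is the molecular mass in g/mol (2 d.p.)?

187.20

Molecular formula: C11H9NO2.
M = 11×12.011 + 9×1.008 + 1×14.007 + 2×15.999 = 187.20 g/mol.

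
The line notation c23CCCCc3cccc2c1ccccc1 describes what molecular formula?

C16H16

Heavy atoms from the SMILES: 16 C.
Implicit hydrogens by atom environment:
  8 × C (aromatic): 1 H each → 8
  4 × C: 2 H each → 8
  4 × C (aromatic): no H
  Total hydrogens = 16.
Molecular formula: C16H16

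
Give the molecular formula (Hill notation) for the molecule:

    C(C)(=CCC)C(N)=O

C6H11NO

Heavy atoms from the SMILES: 6 C, 1 N, 1 O.
Implicit hydrogens by atom environment:
  2 × C: 3 H each → 6
  2 × C: no H
  1 × C: 2 H
  1 × C: 1 H
  1 × N: 2 H
  1 × O: no H
  Total hydrogens = 11.
Molecular formula: C6H11NO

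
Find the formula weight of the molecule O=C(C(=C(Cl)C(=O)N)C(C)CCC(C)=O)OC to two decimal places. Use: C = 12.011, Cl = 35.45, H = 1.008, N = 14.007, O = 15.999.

261.70

Molecular formula: C11H16ClNO4.
M = 11×12.011 + 1×35.45 + 16×1.008 + 1×14.007 + 4×15.999 = 261.70 g/mol.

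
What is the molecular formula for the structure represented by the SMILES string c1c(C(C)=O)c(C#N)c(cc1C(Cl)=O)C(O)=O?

C11H6ClNO4

Heavy atoms from the SMILES: 11 C, 1 Cl, 1 N, 4 O.
Implicit hydrogens by atom environment:
  4 × C (aromatic): no H
  4 × C: no H
  3 × O: no H
  2 × C (aromatic): 1 H each → 2
  1 × C: 3 H
  1 × Cl: no H
  1 × N: no H
  1 × O: 1 H
  Total hydrogens = 6.
Molecular formula: C11H6ClNO4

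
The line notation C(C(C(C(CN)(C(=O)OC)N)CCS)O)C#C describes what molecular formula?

Heavy atoms from the SMILES: 11 C, 2 N, 3 O, 1 S.
Implicit hydrogens by atom environment:
  4 × C: 2 H each → 8
  3 × C: 1 H each → 3
  3 × C: no H
  2 × N: 2 H each → 4
  2 × O: no H
  1 × C: 3 H
  1 × O: 1 H
  1 × S: 1 H
  Total hydrogens = 20.
Molecular formula: C11H20N2O3S

C11H20N2O3S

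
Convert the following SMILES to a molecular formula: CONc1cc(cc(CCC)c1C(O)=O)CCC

Heavy atoms from the SMILES: 14 C, 1 N, 3 O.
Implicit hydrogens by atom environment:
  4 × C: 2 H each → 8
  4 × C (aromatic): no H
  3 × C: 3 H each → 9
  2 × C (aromatic): 1 H each → 2
  2 × O: no H
  1 × C: no H
  1 × N: 1 H
  1 × O: 1 H
  Total hydrogens = 21.
Molecular formula: C14H21NO3

C14H21NO3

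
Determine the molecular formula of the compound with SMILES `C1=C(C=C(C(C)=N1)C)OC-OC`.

C9H13NO2

Heavy atoms from the SMILES: 9 C, 1 N, 2 O.
Implicit hydrogens by atom environment:
  3 × C: 3 H each → 9
  3 × C (aromatic): no H
  2 × C (aromatic): 1 H each → 2
  2 × O: no H
  1 × C: 2 H
  1 × N (aromatic): no H
  Total hydrogens = 13.
Molecular formula: C9H13NO2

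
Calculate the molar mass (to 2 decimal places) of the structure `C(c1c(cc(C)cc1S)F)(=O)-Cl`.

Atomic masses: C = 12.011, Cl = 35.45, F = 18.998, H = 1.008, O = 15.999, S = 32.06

204.64

Molecular formula: C8H6ClFOS.
M = 8×12.011 + 1×35.45 + 1×18.998 + 6×1.008 + 1×15.999 + 1×32.06 = 204.64 g/mol.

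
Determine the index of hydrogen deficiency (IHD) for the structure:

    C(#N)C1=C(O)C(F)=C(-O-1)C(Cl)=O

6

Molecular formula from the SMILES: C6HClFNO3.
DoU = (2C + 2 + N − H − X)/2 = (2·6 + 2 + 1 − 1 − 2)/2 = 12/2 = 6.
(Structurally: 1 ring(s) + 5 π bond(s) = 6.)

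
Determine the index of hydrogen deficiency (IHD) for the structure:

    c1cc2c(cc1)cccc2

Molecular formula from the SMILES: C10H8.
DoU = (2C + 2 + N − H − X)/2 = (2·10 + 2 + 0 − 8 − 0)/2 = 14/2 = 7.
(Structurally: 2 ring(s) + 5 π bond(s) = 7.)

7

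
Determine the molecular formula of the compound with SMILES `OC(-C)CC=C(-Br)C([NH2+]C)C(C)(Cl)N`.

Heavy atoms from the SMILES: 1 Br, 9 C, 1 Cl, 2 N, 1 O.
Implicit hydrogens by atom environment:
  3 × C: 3 H each → 9
  3 × C: 1 H each → 3
  2 × C: no H
  1 × Br: no H
  1 × C: 2 H
  1 × Cl: no H
  1 × N (charge +1): 2 H
  1 × N: 2 H
  1 × O: 1 H
  Total hydrogens = 19.
Net charge +1.
Molecular formula: C9H19BrClN2O+

C9H19BrClN2O+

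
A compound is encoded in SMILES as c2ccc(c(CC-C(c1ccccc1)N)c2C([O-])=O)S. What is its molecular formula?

Heavy atoms from the SMILES: 16 C, 1 N, 2 O, 1 S.
Implicit hydrogens by atom environment:
  8 × C (aromatic): 1 H each → 8
  4 × C (aromatic): no H
  2 × C: 2 H each → 4
  1 × C: 1 H
  1 × C: no H
  1 × N: 2 H
  1 × O: no H
  1 × O (charge -1): no H
  1 × S: 1 H
  Total hydrogens = 16.
Net charge -1.
Molecular formula: C16H16NO2S-

C16H16NO2S-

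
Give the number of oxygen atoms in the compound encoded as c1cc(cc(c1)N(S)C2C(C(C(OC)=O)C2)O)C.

3

The symbol for oxygen appears 3 times in the SMILES.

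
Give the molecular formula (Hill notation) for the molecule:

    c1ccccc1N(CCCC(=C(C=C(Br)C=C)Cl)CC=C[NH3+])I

Heavy atoms from the SMILES: 1 Br, 18 C, 1 Cl, 1 I, 2 N.
Implicit hydrogens by atom environment:
  5 × C: 2 H each → 10
  5 × C (aromatic): 1 H each → 5
  4 × C: 1 H each → 4
  3 × C: no H
  1 × Br: no H
  1 × C (aromatic): no H
  1 × Cl: no H
  1 × I: no H
  1 × N (charge +1): 3 H
  1 × N: no H
  Total hydrogens = 22.
Net charge +1.
Molecular formula: C18H22BrClIN2+

C18H22BrClIN2+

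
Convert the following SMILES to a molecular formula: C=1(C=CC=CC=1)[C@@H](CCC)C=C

Heavy atoms from the SMILES: 12 C.
Implicit hydrogens by atom environment:
  5 × C (aromatic): 1 H each → 5
  3 × C: 2 H each → 6
  2 × C: 1 H each → 2
  1 × C: 3 H
  1 × C (aromatic): no H
  Total hydrogens = 16.
Molecular formula: C12H16

C12H16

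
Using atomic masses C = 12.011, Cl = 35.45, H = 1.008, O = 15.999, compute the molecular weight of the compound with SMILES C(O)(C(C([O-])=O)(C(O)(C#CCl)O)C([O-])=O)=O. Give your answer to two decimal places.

Molecular formula: [C7H3ClO8]2-.
M = 7×12.011 + 1×35.45 + 3×1.008 + 8×15.999 = 250.54 g/mol.

250.54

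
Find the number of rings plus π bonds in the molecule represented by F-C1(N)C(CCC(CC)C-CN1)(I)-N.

Molecular formula from the SMILES: C9H19FIN3.
DoU = (2C + 2 + N − H − X)/2 = (2·9 + 2 + 3 − 19 − 2)/2 = 2/2 = 1.
(Structurally: 1 ring(s) + 0 π bond(s) = 1.)

1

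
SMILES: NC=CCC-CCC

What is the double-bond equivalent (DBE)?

1

Molecular formula from the SMILES: C7H15N.
DoU = (2C + 2 + N − H − X)/2 = (2·7 + 2 + 1 − 15 − 0)/2 = 2/2 = 1.
(Structurally: 0 ring(s) + 1 π bond(s) = 1.)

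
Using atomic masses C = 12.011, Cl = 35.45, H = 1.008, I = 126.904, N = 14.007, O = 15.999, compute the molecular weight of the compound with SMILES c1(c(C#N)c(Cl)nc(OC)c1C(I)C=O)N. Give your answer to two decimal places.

Molecular formula: C9H7ClIN3O2.
M = 9×12.011 + 1×35.45 + 7×1.008 + 1×126.904 + 3×14.007 + 2×15.999 = 351.53 g/mol.

351.53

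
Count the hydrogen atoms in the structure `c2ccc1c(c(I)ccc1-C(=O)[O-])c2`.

6

Hydrogens are implicit in SMILES; fill each atom to its normal valence:
  6 × C (aromatic): 1 H each → 6
  4 × C (aromatic): no H
  1 × C: no H
  1 × I: no H
  1 × O: no H
  1 × O (charge -1): no H
  Total hydrogens = 6.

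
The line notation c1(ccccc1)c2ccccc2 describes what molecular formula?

Heavy atoms from the SMILES: 12 C.
Implicit hydrogens by atom environment:
  10 × C (aromatic): 1 H each → 10
  2 × C (aromatic): no H
  Total hydrogens = 10.
Molecular formula: C12H10

C12H10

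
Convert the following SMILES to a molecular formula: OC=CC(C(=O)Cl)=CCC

C7H9ClO2

Heavy atoms from the SMILES: 7 C, 1 Cl, 2 O.
Implicit hydrogens by atom environment:
  3 × C: 1 H each → 3
  2 × C: no H
  1 × C: 3 H
  1 × C: 2 H
  1 × Cl: no H
  1 × O: 1 H
  1 × O: no H
  Total hydrogens = 9.
Molecular formula: C7H9ClO2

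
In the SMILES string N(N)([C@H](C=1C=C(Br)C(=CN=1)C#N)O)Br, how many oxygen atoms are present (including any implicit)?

The symbol for oxygen appears 1 time in the SMILES.

1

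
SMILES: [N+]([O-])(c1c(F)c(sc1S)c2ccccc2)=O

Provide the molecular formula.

C10H6FNO2S2

Heavy atoms from the SMILES: 10 C, 1 F, 1 N, 2 O, 2 S.
Implicit hydrogens by atom environment:
  5 × C (aromatic): 1 H each → 5
  5 × C (aromatic): no H
  1 × F: no H
  1 × N (charge +1): no H
  1 × O: no H
  1 × O (charge -1): no H
  1 × S: 1 H
  1 × S (aromatic): no H
  Total hydrogens = 6.
Molecular formula: C10H6FNO2S2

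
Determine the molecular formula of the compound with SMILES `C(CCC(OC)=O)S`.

Heavy atoms from the SMILES: 5 C, 2 O, 1 S.
Implicit hydrogens by atom environment:
  3 × C: 2 H each → 6
  2 × O: no H
  1 × C: 3 H
  1 × C: no H
  1 × S: 1 H
  Total hydrogens = 10.
Molecular formula: C5H10O2S

C5H10O2S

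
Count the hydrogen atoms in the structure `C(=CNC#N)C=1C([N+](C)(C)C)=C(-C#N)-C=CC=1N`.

16

Hydrogens are implicit in SMILES; fill each atom to its normal valence:
  4 × C (aromatic): no H
  3 × C: 3 H each → 9
  2 × C (aromatic): 1 H each → 2
  2 × C: 1 H each → 2
  2 × C: no H
  2 × N: no H
  1 × N: 2 H
  1 × N: 1 H
  1 × N (charge +1): no H
  Total hydrogens = 16.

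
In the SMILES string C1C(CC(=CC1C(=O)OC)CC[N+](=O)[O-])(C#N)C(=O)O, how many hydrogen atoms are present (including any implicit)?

Hydrogens are implicit in SMILES; fill each atom to its normal valence:
  5 × C: no H
  4 × C: 2 H each → 8
  4 × O: no H
  2 × C: 1 H each → 2
  1 × C: 3 H
  1 × N: no H
  1 × N (charge +1): no H
  1 × O: 1 H
  1 × O (charge -1): no H
  Total hydrogens = 14.

14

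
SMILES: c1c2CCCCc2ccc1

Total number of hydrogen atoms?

12

Hydrogens are implicit in SMILES; fill each atom to its normal valence:
  4 × C: 2 H each → 8
  4 × C (aromatic): 1 H each → 4
  2 × C (aromatic): no H
  Total hydrogens = 12.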